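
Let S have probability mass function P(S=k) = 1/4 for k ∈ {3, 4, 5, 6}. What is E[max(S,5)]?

E[max(S,5)] = Σ max(s,5)·P(S=s)
 = 5·1/4 + 5·1/4 + 5·1/4 + 6·1/4
 = 5/4 + 5/4 + 5/4 + 3/2
 = 21/4

5.25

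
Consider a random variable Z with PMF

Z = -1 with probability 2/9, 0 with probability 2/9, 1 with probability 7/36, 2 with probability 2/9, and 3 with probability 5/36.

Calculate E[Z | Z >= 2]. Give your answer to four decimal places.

2.3846

P(Z >= 2) = 2/9 + 5/36 = 13/36.
E[Z | Z >= 2] = [2·2/9 + 3·5/36] / (13/36)
 = 31/36 / (13/36)
 = 31/13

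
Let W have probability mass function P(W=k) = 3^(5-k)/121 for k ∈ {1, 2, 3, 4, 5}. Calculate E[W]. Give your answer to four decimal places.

E[W] = Σ w·P(W=w)
 = 1·81/121 + 2·27/121 + 3·9/121 + 4·3/121 + 5·1/121
 = 81/121 + 54/121 + 27/121 + 12/121 + 5/121
 = 179/121

1.4793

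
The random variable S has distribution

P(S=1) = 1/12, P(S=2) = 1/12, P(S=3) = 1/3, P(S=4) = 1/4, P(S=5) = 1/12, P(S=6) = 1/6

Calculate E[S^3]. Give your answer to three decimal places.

E[S^3] = Σ s^3·P(S=s)
 = 1·1/12 + 8·1/12 + 27·1/3 + 64·1/4 + 125·1/12 + 216·1/6
 = 1/12 + 2/3 + 9 + 16 + 125/12 + 36
 = 433/6

72.167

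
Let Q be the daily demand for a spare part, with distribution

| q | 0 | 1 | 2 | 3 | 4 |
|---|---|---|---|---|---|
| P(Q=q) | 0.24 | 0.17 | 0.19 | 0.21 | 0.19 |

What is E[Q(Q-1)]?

3.92

E[Q(Q-1)] = Σ q(q-1)·P(Q=q)
 = 0·0.24 + 0·0.17 + 2·0.19 + 6·0.21 + 12·0.19
 = 0 + 0 + 0.38 + 1.26 + 2.28
 = 3.92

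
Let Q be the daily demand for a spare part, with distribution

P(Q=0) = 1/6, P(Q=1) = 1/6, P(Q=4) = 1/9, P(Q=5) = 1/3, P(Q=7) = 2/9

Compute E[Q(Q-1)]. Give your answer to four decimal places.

E[Q(Q-1)] = Σ q(q-1)·P(Q=q)
 = 0·1/6 + 0·1/6 + 12·1/9 + 20·1/3 + 42·2/9
 = 0 + 0 + 4/3 + 20/3 + 28/3
 = 52/3

17.3333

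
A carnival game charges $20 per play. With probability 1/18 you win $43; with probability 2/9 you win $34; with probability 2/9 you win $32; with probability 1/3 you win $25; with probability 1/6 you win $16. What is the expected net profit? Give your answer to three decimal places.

8.056

E[payout] = 43·1/18 + 34·2/9 + 32·2/9 + 25·1/3 + 16·1/6
 = 43/18 + 68/9 + 64/9 + 25/3 + 8/3
 = 505/18
Net = 505/18 - 20 = 145/18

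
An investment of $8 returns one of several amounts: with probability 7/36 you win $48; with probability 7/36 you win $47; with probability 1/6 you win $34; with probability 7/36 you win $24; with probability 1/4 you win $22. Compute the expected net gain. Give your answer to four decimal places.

E[payout] = 48·7/36 + 47·7/36 + 34·1/6 + 24·7/36 + 22·1/4
 = 28/3 + 329/36 + 17/3 + 14/3 + 11/2
 = 1235/36
Net = 1235/36 - 8 = 947/36

26.3056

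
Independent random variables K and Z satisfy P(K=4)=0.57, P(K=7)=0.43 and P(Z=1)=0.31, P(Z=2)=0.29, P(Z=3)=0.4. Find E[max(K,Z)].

5.29

E[max(K,Z)] = Σ_k Σ_z max(k,z) · P(K=k)P(Z=z)
 = 4·0.1767 + 4·0.1653 + 4·0.228 + 7·0.1333 + 7·0.1247 + 7·0.172
 = 0.7068 + 0.6612 + 0.912 + 0.9331 + 0.8729 + 1.204
 = 5.29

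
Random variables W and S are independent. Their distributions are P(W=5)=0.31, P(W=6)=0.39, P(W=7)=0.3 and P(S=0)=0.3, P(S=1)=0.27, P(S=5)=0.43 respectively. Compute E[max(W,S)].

5.99

E[max(W,S)] = Σ_w Σ_s max(w,s) · P(W=w)P(S=s)
 = 5·0.093 + 5·0.0837 + 5·0.1333 + 6·0.117 + 6·0.1053 + 6·0.1677 + 7·0.09 + 7·0.081 + 7·0.129
 = 0.465 + 0.4185 + 0.6665 + 0.702 + 0.6318 + 1.0062 + 0.63 + 0.567 + 0.903
 = 5.99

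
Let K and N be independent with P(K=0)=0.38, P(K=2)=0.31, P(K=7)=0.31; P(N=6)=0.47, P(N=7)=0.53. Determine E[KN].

E[KN] = Σ_k Σ_n kn · P(K=k)P(N=n)
 = 0·0.1786 + 0·0.2014 + 12·0.1457 + 14·0.1643 + 42·0.1457 + 49·0.1643
 = 0 + 0 + 1.7484 + 2.3002 + 6.1194 + 8.0507
 = 18.2187

18.2187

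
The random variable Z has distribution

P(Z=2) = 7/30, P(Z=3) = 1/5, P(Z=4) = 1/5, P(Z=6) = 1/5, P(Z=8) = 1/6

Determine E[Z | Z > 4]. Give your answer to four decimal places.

P(Z > 4) = 1/5 + 1/6 = 11/30.
E[Z | Z > 4] = [6·1/5 + 8·1/6] / (11/30)
 = 38/15 / (11/30)
 = 76/11

6.9091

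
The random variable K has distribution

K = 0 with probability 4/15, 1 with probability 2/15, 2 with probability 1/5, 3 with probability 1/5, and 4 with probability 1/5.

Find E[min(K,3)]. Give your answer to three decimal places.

E[min(K,3)] = Σ min(k,3)·P(K=k)
 = 0·4/15 + 1·2/15 + 2·1/5 + 3·1/5 + 3·1/5
 = 0 + 2/15 + 2/5 + 3/5 + 3/5
 = 26/15

1.733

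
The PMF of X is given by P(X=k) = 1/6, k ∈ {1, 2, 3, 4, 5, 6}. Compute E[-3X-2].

E[-3X-2] = Σ (-3x-2)·P(X=x)
 = (-5)·1/6 + (-8)·1/6 + (-11)·1/6 + (-14)·1/6 + (-17)·1/6 + (-20)·1/6
 = (-5/6) + (-4/3) + (-11/6) + (-7/3) + (-17/6) + (-10/3)
 = -25/2

-12.5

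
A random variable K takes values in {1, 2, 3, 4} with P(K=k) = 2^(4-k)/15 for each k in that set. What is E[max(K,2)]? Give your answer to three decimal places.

2.267

E[max(K,2)] = Σ max(k,2)·P(K=k)
 = 2·8/15 + 2·4/15 + 3·2/15 + 4·1/15
 = 16/15 + 8/15 + 2/5 + 4/15
 = 34/15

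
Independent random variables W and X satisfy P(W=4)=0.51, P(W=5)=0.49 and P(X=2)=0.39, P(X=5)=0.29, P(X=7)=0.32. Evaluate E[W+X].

8.96

E[W+X] = Σ_w Σ_x (w+x) · P(W=w)P(X=x)
 = 6·0.1989 + 9·0.1479 + 11·0.1632 + 7·0.1911 + 10·0.1421 + 12·0.1568
 = 1.1934 + 1.3311 + 1.7952 + 1.3377 + 1.421 + 1.8816
 = 8.96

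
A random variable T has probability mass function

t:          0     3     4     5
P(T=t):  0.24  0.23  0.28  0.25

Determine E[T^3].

E[T^3] = Σ t^3·P(T=t)
 = 0·0.24 + 27·0.23 + 64·0.28 + 125·0.25
 = 0 + 6.21 + 17.92 + 31.25
 = 55.38

55.38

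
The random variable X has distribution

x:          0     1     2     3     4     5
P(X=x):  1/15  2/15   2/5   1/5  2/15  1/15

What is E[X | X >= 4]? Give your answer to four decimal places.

P(X >= 4) = 2/15 + 1/15 = 1/5.
E[X | X >= 4] = [4·2/15 + 5·1/15] / (1/5)
 = 13/15 / (1/5)
 = 13/3

4.3333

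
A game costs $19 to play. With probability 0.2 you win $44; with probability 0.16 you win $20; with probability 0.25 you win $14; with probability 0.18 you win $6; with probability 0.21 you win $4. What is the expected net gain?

-1.58

E[payout] = 44·0.2 + 20·0.16 + 14·0.25 + 6·0.18 + 4·0.21
 = 8.8 + 3.2 + 3.5 + 1.08 + 0.84
 = 17.42
Net = 17.42 - 19 = -1.58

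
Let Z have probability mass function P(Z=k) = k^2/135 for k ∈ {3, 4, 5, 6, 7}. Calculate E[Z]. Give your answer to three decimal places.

5.741

E[Z] = Σ z·P(Z=z)
 = 3·1/15 + 4·16/135 + 5·5/27 + 6·4/15 + 7·49/135
 = 1/5 + 64/135 + 25/27 + 8/5 + 343/135
 = 155/27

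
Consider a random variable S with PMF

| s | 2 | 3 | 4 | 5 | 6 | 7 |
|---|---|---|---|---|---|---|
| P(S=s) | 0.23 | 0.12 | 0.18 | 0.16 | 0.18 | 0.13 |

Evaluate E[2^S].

E[2^S] = Σ 2^s·P(S=s)
 = 4·0.23 + 8·0.12 + 16·0.18 + 32·0.16 + 64·0.18 + 128·0.13
 = 0.92 + 0.96 + 2.88 + 5.12 + 11.52 + 16.64
 = 38.04

38.04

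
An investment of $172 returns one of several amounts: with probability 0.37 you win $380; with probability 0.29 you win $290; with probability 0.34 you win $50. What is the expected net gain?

E[payout] = 380·0.37 + 290·0.29 + 50·0.34
 = 140.6 + 84.1 + 17
 = 241.7
Net = 241.7 - 172 = 69.7

69.7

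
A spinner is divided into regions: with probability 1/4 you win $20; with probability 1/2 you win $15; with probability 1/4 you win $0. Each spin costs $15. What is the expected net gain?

-2.5

E[payout] = 20·1/4 + 15·1/2 + 0·1/4
 = 5 + 15/2 + 0
 = 25/2
Net = 25/2 - 15 = -5/2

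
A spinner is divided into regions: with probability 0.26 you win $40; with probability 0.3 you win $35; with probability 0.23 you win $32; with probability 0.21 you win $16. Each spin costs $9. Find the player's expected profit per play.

22.62

E[payout] = 40·0.26 + 35·0.3 + 32·0.23 + 16·0.21
 = 10.4 + 10.5 + 7.36 + 3.36
 = 31.62
Net = 31.62 - 9 = 22.62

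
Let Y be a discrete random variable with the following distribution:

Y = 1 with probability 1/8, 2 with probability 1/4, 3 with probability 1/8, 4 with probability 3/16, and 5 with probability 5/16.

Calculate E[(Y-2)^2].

E[(Y-2)^2] = Σ (y-2)^2·P(Y=y)
 = 1·1/8 + 0·1/4 + 1·1/8 + 4·3/16 + 9·5/16
 = 1/8 + 0 + 1/8 + 3/4 + 45/16
 = 61/16

3.8125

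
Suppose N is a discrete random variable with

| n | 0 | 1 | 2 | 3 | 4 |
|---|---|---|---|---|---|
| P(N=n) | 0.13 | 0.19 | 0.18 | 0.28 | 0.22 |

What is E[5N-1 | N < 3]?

4.5

P(N < 3) = 0.13 + 0.19 + 0.18 = 0.5.
E[5N-1 | N < 3] = [(-1)·0.13 + 4·0.19 + 9·0.18] / 0.5
 = 2.25 / 0.5
 = 9/2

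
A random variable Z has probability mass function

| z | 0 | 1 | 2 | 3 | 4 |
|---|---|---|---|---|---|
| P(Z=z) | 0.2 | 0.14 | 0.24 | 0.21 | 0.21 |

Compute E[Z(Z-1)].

4.26

E[Z(Z-1)] = Σ z(z-1)·P(Z=z)
 = 0·0.2 + 0·0.14 + 2·0.24 + 6·0.21 + 12·0.21
 = 0 + 0 + 0.48 + 1.26 + 2.52
 = 4.26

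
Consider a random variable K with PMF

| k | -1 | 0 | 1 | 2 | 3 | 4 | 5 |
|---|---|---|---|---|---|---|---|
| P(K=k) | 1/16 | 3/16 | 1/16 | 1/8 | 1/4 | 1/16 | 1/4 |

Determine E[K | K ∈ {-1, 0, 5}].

P(K ∈ {-1, 0, 5}) = 1/16 + 3/16 + 1/4 = 1/2.
E[K | K ∈ {-1, 0, 5}] = [(-1)·1/16 + 0·3/16 + 5·1/4] / (1/2)
 = 19/16 / (1/2)
 = 19/8

2.375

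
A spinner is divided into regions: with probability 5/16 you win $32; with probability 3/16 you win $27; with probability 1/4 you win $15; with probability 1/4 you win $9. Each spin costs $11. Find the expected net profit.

10.0625

E[payout] = 32·5/16 + 27·3/16 + 15·1/4 + 9·1/4
 = 10 + 81/16 + 15/4 + 9/4
 = 337/16
Net = 337/16 - 11 = 161/16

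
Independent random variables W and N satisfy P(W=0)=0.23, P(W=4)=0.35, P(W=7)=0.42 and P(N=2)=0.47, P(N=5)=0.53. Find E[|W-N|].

2.7724

E[|W-N|] = Σ_w Σ_n |w-n| · P(W=w)P(N=n)
 = 2·0.1081 + 5·0.1219 + 2·0.1645 + 1·0.1855 + 5·0.1974 + 2·0.2226
 = 0.2162 + 0.6095 + 0.329 + 0.1855 + 0.987 + 0.4452
 = 2.7724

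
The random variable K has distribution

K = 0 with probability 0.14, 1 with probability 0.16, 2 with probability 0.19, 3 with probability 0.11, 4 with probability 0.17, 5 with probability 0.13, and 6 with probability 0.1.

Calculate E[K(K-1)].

8.68

E[K(K-1)] = Σ k(k-1)·P(K=k)
 = 0·0.14 + 0·0.16 + 2·0.19 + 6·0.11 + 12·0.17 + 20·0.13 + 30·0.1
 = 0 + 0 + 0.38 + 0.66 + 2.04 + 2.6 + 3
 = 8.68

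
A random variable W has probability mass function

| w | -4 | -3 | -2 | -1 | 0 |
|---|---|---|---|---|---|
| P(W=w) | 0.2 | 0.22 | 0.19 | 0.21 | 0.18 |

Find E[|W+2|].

E[|W+2|] = Σ |w+2|·P(W=w)
 = 2·0.2 + 1·0.22 + 0·0.19 + 1·0.21 + 2·0.18
 = 0.4 + 0.22 + 0 + 0.21 + 0.36
 = 1.19

1.19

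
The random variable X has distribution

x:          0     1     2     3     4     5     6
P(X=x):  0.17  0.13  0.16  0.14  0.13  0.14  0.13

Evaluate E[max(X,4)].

4.4

E[max(X,4)] = Σ max(x,4)·P(X=x)
 = 4·0.17 + 4·0.13 + 4·0.16 + 4·0.14 + 4·0.13 + 5·0.14 + 6·0.13
 = 0.68 + 0.52 + 0.64 + 0.56 + 0.52 + 0.7 + 0.78
 = 4.4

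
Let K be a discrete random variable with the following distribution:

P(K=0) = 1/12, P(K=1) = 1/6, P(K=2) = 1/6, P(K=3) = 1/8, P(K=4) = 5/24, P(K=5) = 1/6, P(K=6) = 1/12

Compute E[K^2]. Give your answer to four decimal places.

12.4583

E[K^2] = Σ k^2·P(K=k)
 = 0·1/12 + 1·1/6 + 4·1/6 + 9·1/8 + 16·5/24 + 25·1/6 + 36·1/12
 = 0 + 1/6 + 2/3 + 9/8 + 10/3 + 25/6 + 3
 = 299/24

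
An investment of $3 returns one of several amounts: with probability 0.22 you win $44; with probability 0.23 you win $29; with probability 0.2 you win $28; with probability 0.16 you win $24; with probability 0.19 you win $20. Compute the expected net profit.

E[payout] = 44·0.22 + 29·0.23 + 28·0.2 + 24·0.16 + 20·0.19
 = 9.68 + 6.67 + 5.6 + 3.84 + 3.8
 = 29.59
Net = 29.59 - 3 = 26.59

26.59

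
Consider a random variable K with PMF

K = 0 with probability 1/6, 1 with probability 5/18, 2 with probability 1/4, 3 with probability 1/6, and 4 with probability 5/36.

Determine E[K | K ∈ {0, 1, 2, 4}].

P(K ∈ {0, 1, 2, 4}) = 1/6 + 5/18 + 1/4 + 5/36 = 5/6.
E[K | K ∈ {0, 1, 2, 4}] = [0·1/6 + 1·5/18 + 2·1/4 + 4·5/36] / (5/6)
 = 4/3 / (5/6)
 = 8/5

1.6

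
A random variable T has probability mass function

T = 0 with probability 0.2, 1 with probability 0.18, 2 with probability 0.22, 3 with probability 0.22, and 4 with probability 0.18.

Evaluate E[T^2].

E[T^2] = Σ t^2·P(T=t)
 = 0·0.2 + 1·0.18 + 4·0.22 + 9·0.22 + 16·0.18
 = 0 + 0.18 + 0.88 + 1.98 + 2.88
 = 5.92

5.92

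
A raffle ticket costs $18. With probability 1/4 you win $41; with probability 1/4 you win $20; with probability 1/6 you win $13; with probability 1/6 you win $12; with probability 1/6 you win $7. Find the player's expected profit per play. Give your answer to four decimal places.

2.5833

E[payout] = 41·1/4 + 20·1/4 + 13·1/6 + 12·1/6 + 7·1/6
 = 41/4 + 5 + 13/6 + 2 + 7/6
 = 247/12
Net = 247/12 - 18 = 31/12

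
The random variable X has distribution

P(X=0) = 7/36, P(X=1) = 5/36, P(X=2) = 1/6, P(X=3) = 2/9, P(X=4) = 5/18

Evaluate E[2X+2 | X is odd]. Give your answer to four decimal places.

6.4615

P(X is odd) = 5/36 + 2/9 = 13/36.
E[2X+2 | X is odd] = [4·5/36 + 8·2/9] / (13/36)
 = 7/3 / (13/36)
 = 84/13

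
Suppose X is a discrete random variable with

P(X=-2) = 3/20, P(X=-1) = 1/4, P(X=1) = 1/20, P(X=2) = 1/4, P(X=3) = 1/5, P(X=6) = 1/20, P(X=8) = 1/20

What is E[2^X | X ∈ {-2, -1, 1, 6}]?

6.925

P(X ∈ {-2, -1, 1, 6}) = 3/20 + 1/4 + 1/20 + 1/20 = 1/2.
E[2^X | X ∈ {-2, -1, 1, 6}] = [1/4·3/20 + 1/2·1/4 + 2·1/20 + 64·1/20] / (1/2)
 = 277/80 / (1/2)
 = 277/40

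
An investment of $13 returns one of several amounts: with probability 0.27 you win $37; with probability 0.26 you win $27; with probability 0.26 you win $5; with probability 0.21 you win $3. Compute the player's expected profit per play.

5.94

E[payout] = 37·0.27 + 27·0.26 + 5·0.26 + 3·0.21
 = 9.99 + 7.02 + 1.3 + 0.63
 = 18.94
Net = 18.94 - 13 = 5.94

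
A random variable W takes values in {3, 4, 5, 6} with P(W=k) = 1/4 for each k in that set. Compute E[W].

4.5

E[W] = Σ w·P(W=w)
 = 3·1/4 + 4·1/4 + 5·1/4 + 6·1/4
 = 3/4 + 1 + 5/4 + 3/2
 = 9/2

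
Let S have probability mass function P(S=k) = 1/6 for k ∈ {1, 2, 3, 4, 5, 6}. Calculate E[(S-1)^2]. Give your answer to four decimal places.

E[(S-1)^2] = Σ (s-1)^2·P(S=s)
 = 0·1/6 + 1·1/6 + 4·1/6 + 9·1/6 + 16·1/6 + 25·1/6
 = 0 + 1/6 + 2/3 + 3/2 + 8/3 + 25/6
 = 55/6

9.1667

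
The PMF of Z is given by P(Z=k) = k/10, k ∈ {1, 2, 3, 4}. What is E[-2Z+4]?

-2

E[-2Z+4] = Σ (-2z+4)·P(Z=z)
 = 2·1/10 + 0·1/5 + (-2)·3/10 + (-4)·2/5
 = 1/5 + 0 + (-3/5) + (-8/5)
 = -2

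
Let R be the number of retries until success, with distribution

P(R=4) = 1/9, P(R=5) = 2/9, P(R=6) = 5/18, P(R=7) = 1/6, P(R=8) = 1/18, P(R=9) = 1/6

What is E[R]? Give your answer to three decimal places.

E[R] = Σ r·P(R=r)
 = 4·1/9 + 5·2/9 + 6·5/18 + 7·1/6 + 8·1/18 + 9·1/6
 = 4/9 + 10/9 + 5/3 + 7/6 + 4/9 + 3/2
 = 19/3

6.333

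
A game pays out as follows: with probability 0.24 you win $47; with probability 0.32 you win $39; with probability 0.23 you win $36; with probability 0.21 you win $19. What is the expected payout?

36.03

E[payout] = 47·0.24 + 39·0.32 + 36·0.23 + 19·0.21
 = 11.28 + 12.48 + 8.28 + 3.99
 = 36.03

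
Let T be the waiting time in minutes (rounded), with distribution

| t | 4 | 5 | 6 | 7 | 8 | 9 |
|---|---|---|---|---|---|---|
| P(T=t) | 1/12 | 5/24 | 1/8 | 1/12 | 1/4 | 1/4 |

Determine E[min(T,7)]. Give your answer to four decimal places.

6.2083

E[min(T,7)] = Σ min(t,7)·P(T=t)
 = 4·1/12 + 5·5/24 + 6·1/8 + 7·1/12 + 7·1/4 + 7·1/4
 = 1/3 + 25/24 + 3/4 + 7/12 + 7/4 + 7/4
 = 149/24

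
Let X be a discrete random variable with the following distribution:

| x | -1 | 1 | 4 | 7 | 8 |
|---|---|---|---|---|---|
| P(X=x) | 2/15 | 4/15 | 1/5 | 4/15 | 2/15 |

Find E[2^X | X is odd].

52.1

P(X is odd) = 2/15 + 4/15 + 4/15 = 2/3.
E[2^X | X is odd] = [1/2·2/15 + 2·4/15 + 128·4/15] / (2/3)
 = 521/15 / (2/3)
 = 521/10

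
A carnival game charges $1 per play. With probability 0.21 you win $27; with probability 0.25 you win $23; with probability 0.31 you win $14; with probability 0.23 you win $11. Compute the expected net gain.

E[payout] = 27·0.21 + 23·0.25 + 14·0.31 + 11·0.23
 = 5.67 + 5.75 + 4.34 + 2.53
 = 18.29
Net = 18.29 - 1 = 17.29

17.29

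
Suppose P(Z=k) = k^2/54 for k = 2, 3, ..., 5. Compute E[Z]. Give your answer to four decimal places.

4.1481

E[Z] = Σ z·P(Z=z)
 = 2·2/27 + 3·1/6 + 4·8/27 + 5·25/54
 = 4/27 + 1/2 + 32/27 + 125/54
 = 112/27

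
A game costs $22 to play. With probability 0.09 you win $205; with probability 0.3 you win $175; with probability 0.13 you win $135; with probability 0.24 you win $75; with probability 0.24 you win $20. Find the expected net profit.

89.3

E[payout] = 205·0.09 + 175·0.3 + 135·0.13 + 75·0.24 + 20·0.24
 = 18.45 + 52.5 + 17.55 + 18 + 4.8
 = 111.3
Net = 111.3 - 22 = 89.3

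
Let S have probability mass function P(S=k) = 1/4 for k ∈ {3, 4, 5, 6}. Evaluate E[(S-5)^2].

1.5

E[(S-5)^2] = Σ (s-5)^2·P(S=s)
 = 4·1/4 + 1·1/4 + 0·1/4 + 1·1/4
 = 1 + 1/4 + 0 + 1/4
 = 3/2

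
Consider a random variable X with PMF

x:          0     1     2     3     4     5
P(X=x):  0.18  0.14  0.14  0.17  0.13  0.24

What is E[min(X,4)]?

E[min(X,4)] = Σ min(x,4)·P(X=x)
 = 0·0.18 + 1·0.14 + 2·0.14 + 3·0.17 + 4·0.13 + 4·0.24
 = 0 + 0.14 + 0.28 + 0.51 + 0.52 + 0.96
 = 2.41

2.41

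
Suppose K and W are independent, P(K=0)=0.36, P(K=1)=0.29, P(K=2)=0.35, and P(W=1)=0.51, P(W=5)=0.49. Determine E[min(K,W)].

0.8115

E[min(K,W)] = Σ_k Σ_w min(k,w) · P(K=k)P(W=w)
 = 0·0.1836 + 0·0.1764 + 1·0.1479 + 1·0.1421 + 1·0.1785 + 2·0.1715
 = 0 + 0 + 0.1479 + 0.1421 + 0.1785 + 0.343
 = 0.8115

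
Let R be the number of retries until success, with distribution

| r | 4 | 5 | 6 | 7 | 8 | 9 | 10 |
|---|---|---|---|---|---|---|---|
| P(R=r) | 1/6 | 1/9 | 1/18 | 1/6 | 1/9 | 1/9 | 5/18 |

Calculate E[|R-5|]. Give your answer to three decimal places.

2.722

E[|R-5|] = Σ |r-5|·P(R=r)
 = 1·1/6 + 0·1/9 + 1·1/18 + 2·1/6 + 3·1/9 + 4·1/9 + 5·5/18
 = 1/6 + 0 + 1/18 + 1/3 + 1/3 + 4/9 + 25/18
 = 49/18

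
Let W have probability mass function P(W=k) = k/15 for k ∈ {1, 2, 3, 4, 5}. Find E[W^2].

15

E[W^2] = Σ w^2·P(W=w)
 = 1·1/15 + 4·2/15 + 9·1/5 + 16·4/15 + 25·1/3
 = 1/15 + 8/15 + 9/5 + 64/15 + 25/3
 = 15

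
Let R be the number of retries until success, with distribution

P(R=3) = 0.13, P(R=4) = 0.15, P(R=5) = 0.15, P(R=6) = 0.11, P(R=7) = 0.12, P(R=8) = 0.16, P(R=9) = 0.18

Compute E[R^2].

E[R^2] = Σ r^2·P(R=r)
 = 9·0.13 + 16·0.15 + 25·0.15 + 36·0.11 + 49·0.12 + 64·0.16 + 81·0.18
 = 1.17 + 2.4 + 3.75 + 3.96 + 5.88 + 10.24 + 14.58
 = 41.98

41.98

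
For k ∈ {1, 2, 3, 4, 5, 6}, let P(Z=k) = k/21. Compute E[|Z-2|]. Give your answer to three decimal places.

E[|Z-2|] = Σ |z-2|·P(Z=z)
 = 1·1/21 + 0·2/21 + 1·1/7 + 2·4/21 + 3·5/21 + 4·2/7
 = 1/21 + 0 + 1/7 + 8/21 + 5/7 + 8/7
 = 17/7

2.429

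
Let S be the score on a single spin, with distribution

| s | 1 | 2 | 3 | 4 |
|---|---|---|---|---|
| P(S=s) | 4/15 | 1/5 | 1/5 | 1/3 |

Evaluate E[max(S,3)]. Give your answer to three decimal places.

E[max(S,3)] = Σ max(s,3)·P(S=s)
 = 3·4/15 + 3·1/5 + 3·1/5 + 4·1/3
 = 4/5 + 3/5 + 3/5 + 4/3
 = 10/3

3.333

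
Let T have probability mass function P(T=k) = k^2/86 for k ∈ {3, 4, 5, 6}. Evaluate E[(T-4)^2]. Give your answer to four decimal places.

E[(T-4)^2] = Σ (t-4)^2·P(T=t)
 = 1·9/86 + 0·8/43 + 1·25/86 + 4·18/43
 = 9/86 + 0 + 25/86 + 72/43
 = 89/43

2.0698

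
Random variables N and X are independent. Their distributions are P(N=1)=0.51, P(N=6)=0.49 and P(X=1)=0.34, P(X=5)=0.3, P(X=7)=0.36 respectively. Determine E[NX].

15.042

E[NX] = Σ_n Σ_x nx · P(N=n)P(X=x)
 = 1·0.1734 + 5·0.153 + 7·0.1836 + 6·0.1666 + 30·0.147 + 42·0.1764
 = 0.1734 + 0.765 + 1.2852 + 0.9996 + 4.41 + 7.4088
 = 15.042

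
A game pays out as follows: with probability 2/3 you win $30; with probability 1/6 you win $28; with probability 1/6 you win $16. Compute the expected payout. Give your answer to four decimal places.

27.3333

E[payout] = 30·2/3 + 28·1/6 + 16·1/6
 = 20 + 14/3 + 8/3
 = 82/3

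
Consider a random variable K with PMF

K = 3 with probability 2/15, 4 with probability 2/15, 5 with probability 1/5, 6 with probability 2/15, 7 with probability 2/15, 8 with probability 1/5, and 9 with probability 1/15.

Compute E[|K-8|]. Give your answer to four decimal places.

E[|K-8|] = Σ |k-8|·P(K=k)
 = 5·2/15 + 4·2/15 + 3·1/5 + 2·2/15 + 1·2/15 + 0·1/5 + 1·1/15
 = 2/3 + 8/15 + 3/5 + 4/15 + 2/15 + 0 + 1/15
 = 34/15

2.2667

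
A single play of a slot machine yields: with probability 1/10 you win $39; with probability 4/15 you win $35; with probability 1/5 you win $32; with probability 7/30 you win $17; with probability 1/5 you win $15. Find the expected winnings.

E[payout] = 39·1/10 + 35·4/15 + 32·1/5 + 17·7/30 + 15·1/5
 = 39/10 + 28/3 + 32/5 + 119/30 + 3
 = 133/5

26.6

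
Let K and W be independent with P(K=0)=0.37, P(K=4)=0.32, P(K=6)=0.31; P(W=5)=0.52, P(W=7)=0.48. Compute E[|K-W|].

E[|K-W|] = Σ_k Σ_w |k-w| · P(K=k)P(W=w)
 = 5·0.1924 + 7·0.1776 + 1·0.1664 + 3·0.1536 + 1·0.1612 + 1·0.1488
 = 0.962 + 1.2432 + 0.1664 + 0.4608 + 0.1612 + 0.1488
 = 3.1424

3.1424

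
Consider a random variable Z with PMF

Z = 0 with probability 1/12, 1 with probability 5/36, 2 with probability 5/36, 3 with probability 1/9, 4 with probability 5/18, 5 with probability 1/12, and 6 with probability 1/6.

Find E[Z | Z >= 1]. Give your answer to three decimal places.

P(Z >= 1) = 5/36 + 5/36 + 1/9 + 5/18 + 1/12 + 1/6 = 11/12.
E[Z | Z >= 1] = [1·5/36 + 2·5/36 + 3·1/9 + 4·5/18 + 5·1/12 + 6·1/6] / (11/12)
 = 59/18 / (11/12)
 = 118/33

3.576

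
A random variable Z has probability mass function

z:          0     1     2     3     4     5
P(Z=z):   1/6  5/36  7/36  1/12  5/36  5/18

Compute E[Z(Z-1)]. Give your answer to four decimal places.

8.1111

E[Z(Z-1)] = Σ z(z-1)·P(Z=z)
 = 0·1/6 + 0·5/36 + 2·7/36 + 6·1/12 + 12·5/36 + 20·5/18
 = 0 + 0 + 7/18 + 1/2 + 5/3 + 50/9
 = 73/9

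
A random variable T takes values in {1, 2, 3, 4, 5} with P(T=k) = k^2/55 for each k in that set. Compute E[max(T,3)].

E[max(T,3)] = Σ max(t,3)·P(T=t)
 = 3·1/55 + 3·4/55 + 3·9/55 + 4·16/55 + 5·5/11
 = 3/55 + 12/55 + 27/55 + 64/55 + 25/11
 = 21/5

4.2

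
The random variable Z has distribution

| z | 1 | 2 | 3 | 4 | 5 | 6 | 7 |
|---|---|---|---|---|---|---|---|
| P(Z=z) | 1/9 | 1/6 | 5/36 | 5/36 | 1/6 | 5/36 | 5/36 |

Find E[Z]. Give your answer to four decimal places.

4.0556

E[Z] = Σ z·P(Z=z)
 = 1·1/9 + 2·1/6 + 3·5/36 + 4·5/36 + 5·1/6 + 6·5/36 + 7·5/36
 = 1/9 + 1/3 + 5/12 + 5/9 + 5/6 + 5/6 + 35/36
 = 73/18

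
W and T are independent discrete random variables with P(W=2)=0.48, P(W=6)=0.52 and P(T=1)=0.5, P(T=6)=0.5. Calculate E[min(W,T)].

2.54

E[min(W,T)] = Σ_w Σ_t min(w,t) · P(W=w)P(T=t)
 = 1·0.24 + 2·0.24 + 1·0.26 + 6·0.26
 = 0.24 + 0.48 + 0.26 + 1.56
 = 2.54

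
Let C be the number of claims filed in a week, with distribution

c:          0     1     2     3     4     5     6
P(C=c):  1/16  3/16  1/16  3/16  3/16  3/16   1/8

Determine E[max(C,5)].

E[max(C,5)] = Σ max(c,5)·P(C=c)
 = 5·1/16 + 5·3/16 + 5·1/16 + 5·3/16 + 5·3/16 + 5·3/16 + 6·1/8
 = 5/16 + 15/16 + 5/16 + 15/16 + 15/16 + 15/16 + 3/4
 = 41/8

5.125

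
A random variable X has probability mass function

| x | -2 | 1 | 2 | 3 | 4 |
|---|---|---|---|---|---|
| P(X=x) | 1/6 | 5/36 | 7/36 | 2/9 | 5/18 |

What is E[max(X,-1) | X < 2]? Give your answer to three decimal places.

-0.091

P(X < 2) = 1/6 + 5/36 = 11/36.
E[max(X,-1) | X < 2] = [(-1)·1/6 + 1·5/36] / (11/36)
 = -1/36 / (11/36)
 = -1/11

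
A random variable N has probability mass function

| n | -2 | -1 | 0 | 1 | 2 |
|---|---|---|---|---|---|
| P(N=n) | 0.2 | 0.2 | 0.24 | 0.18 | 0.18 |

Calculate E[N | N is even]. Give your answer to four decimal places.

P(N is even) = 0.2 + 0.24 + 0.18 = 0.62.
E[N | N is even] = [(-2)·0.2 + 0·0.24 + 2·0.18] / 0.62
 = -0.04 / 0.62
 = -2/31

-0.0645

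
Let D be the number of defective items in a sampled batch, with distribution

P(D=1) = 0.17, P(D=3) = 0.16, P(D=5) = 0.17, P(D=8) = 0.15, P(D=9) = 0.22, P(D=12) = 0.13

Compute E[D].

6.24

E[D] = Σ d·P(D=d)
 = 1·0.17 + 3·0.16 + 5·0.17 + 8·0.15 + 9·0.22 + 12·0.13
 = 0.17 + 0.48 + 0.85 + 1.2 + 1.98 + 1.56
 = 6.24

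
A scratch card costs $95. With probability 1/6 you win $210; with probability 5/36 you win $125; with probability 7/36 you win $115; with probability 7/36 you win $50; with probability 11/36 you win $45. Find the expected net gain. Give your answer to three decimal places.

3.194

E[payout] = 210·1/6 + 125·5/36 + 115·7/36 + 50·7/36 + 45·11/36
 = 35 + 625/36 + 805/36 + 175/18 + 55/4
 = 3535/36
Net = 3535/36 - 95 = 115/36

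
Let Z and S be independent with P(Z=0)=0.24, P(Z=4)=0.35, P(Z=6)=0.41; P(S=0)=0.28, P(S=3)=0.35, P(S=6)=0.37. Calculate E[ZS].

E[ZS] = Σ_z Σ_s zs · P(Z=z)P(S=s)
 = 0·0.0672 + 0·0.084 + 0·0.0888 + 0·0.098 + 12·0.1225 + 24·0.1295 + 0·0.1148 + 18·0.1435 + 36·0.1517
 = 0 + 0 + 0 + 0 + 1.47 + 3.108 + 0 + 2.583 + 5.4612
 = 12.6222

12.6222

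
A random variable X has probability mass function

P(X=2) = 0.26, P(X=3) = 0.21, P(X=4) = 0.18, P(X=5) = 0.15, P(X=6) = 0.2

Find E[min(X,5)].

3.62

E[min(X,5)] = Σ min(x,5)·P(X=x)
 = 2·0.26 + 3·0.21 + 4·0.18 + 5·0.15 + 5·0.2
 = 0.52 + 0.63 + 0.72 + 0.75 + 1
 = 3.62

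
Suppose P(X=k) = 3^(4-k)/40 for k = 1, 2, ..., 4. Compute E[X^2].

2.65

E[X^2] = Σ x^2·P(X=x)
 = 1·27/40 + 4·9/40 + 9·3/40 + 16·1/40
 = 27/40 + 9/10 + 27/40 + 2/5
 = 53/20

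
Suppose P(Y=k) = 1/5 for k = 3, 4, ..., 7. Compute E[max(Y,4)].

E[max(Y,4)] = Σ max(y,4)·P(Y=y)
 = 4·1/5 + 4·1/5 + 5·1/5 + 6·1/5 + 7·1/5
 = 4/5 + 4/5 + 1 + 6/5 + 7/5
 = 26/5

5.2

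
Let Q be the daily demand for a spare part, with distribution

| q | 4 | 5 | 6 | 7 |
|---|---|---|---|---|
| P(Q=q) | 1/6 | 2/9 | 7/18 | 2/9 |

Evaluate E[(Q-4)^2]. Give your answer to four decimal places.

3.7778

E[(Q-4)^2] = Σ (q-4)^2·P(Q=q)
 = 0·1/6 + 1·2/9 + 4·7/18 + 9·2/9
 = 0 + 2/9 + 14/9 + 2
 = 34/9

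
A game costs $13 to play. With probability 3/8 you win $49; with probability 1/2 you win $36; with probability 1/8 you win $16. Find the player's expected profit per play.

25.375

E[payout] = 49·3/8 + 36·1/2 + 16·1/8
 = 147/8 + 18 + 2
 = 307/8
Net = 307/8 - 13 = 203/8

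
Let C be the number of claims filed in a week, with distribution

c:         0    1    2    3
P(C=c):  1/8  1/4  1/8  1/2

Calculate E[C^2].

E[C^2] = Σ c^2·P(C=c)
 = 0·1/8 + 1·1/4 + 4·1/8 + 9·1/2
 = 0 + 1/4 + 1/2 + 9/2
 = 21/4

5.25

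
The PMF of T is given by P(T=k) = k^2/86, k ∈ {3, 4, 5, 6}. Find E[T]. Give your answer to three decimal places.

E[T] = Σ t·P(T=t)
 = 3·9/86 + 4·8/43 + 5·25/86 + 6·18/43
 = 27/86 + 32/43 + 125/86 + 108/43
 = 216/43

5.023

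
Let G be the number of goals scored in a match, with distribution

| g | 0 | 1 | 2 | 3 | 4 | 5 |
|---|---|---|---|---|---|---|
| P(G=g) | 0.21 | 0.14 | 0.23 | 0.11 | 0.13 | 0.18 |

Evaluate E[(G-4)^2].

E[(G-4)^2] = Σ (g-4)^2·P(G=g)
 = 16·0.21 + 9·0.14 + 4·0.23 + 1·0.11 + 0·0.13 + 1·0.18
 = 3.36 + 1.26 + 0.92 + 0.11 + 0 + 0.18
 = 5.83

5.83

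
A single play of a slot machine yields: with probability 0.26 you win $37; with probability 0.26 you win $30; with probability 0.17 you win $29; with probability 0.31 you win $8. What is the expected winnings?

24.83

E[payout] = 37·0.26 + 30·0.26 + 29·0.17 + 8·0.31
 = 9.62 + 7.8 + 4.93 + 2.48
 = 24.83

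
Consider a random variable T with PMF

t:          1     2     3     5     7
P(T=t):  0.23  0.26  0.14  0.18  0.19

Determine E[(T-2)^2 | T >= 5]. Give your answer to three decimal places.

P(T >= 5) = 0.18 + 0.19 = 0.37.
E[(T-2)^2 | T >= 5] = [9·0.18 + 25·0.19] / 0.37
 = 6.37 / 0.37
 = 637/37

17.216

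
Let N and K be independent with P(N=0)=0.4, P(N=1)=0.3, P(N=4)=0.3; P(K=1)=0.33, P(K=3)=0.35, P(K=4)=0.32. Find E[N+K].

4.16

E[N+K] = Σ_n Σ_k (n+k) · P(N=n)P(K=k)
 = 1·0.132 + 3·0.14 + 4·0.128 + 2·0.099 + 4·0.105 + 5·0.096 + 5·0.099 + 7·0.105 + 8·0.096
 = 0.132 + 0.42 + 0.512 + 0.198 + 0.42 + 0.48 + 0.495 + 0.735 + 0.768
 = 4.16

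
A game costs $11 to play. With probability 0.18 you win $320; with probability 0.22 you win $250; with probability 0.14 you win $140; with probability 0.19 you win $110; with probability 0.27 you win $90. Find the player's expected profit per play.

E[payout] = 320·0.18 + 250·0.22 + 140·0.14 + 110·0.19 + 90·0.27
 = 57.6 + 55 + 19.6 + 20.9 + 24.3
 = 177.4
Net = 177.4 - 11 = 166.4

166.4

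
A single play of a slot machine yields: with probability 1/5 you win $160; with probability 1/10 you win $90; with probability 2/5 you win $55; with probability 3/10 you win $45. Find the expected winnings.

E[payout] = 160·1/5 + 90·1/10 + 55·2/5 + 45·3/10
 = 32 + 9 + 22 + 27/2
 = 153/2

76.5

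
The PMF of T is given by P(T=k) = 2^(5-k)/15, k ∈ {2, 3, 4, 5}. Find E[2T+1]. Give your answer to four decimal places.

6.4667

E[2T+1] = Σ (2t+1)·P(T=t)
 = 5·8/15 + 7·4/15 + 9·2/15 + 11·1/15
 = 8/3 + 28/15 + 6/5 + 11/15
 = 97/15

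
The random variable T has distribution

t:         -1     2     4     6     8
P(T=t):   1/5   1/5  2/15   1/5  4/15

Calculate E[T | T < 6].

1.375

P(T < 6) = 1/5 + 1/5 + 2/15 = 8/15.
E[T | T < 6] = [(-1)·1/5 + 2·1/5 + 4·2/15] / (8/15)
 = 11/15 / (8/15)
 = 11/8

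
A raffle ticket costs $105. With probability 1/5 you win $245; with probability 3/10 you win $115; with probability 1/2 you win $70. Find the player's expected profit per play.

13.5

E[payout] = 245·1/5 + 115·3/10 + 70·1/2
 = 49 + 69/2 + 35
 = 237/2
Net = 237/2 - 105 = 27/2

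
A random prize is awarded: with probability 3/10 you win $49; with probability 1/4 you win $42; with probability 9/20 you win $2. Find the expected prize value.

26.1

E[payout] = 49·3/10 + 42·1/4 + 2·9/20
 = 147/10 + 21/2 + 9/10
 = 261/10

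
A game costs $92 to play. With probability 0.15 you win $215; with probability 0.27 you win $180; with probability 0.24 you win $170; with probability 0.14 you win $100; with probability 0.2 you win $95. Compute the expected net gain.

62.65

E[payout] = 215·0.15 + 180·0.27 + 170·0.24 + 100·0.14 + 95·0.2
 = 32.25 + 48.6 + 40.8 + 14 + 19
 = 154.65
Net = 154.65 - 92 = 62.65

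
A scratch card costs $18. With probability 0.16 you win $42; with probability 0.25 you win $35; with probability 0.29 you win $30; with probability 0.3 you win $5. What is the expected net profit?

7.67

E[payout] = 42·0.16 + 35·0.25 + 30·0.29 + 5·0.3
 = 6.72 + 8.75 + 8.7 + 1.5
 = 25.67
Net = 25.67 - 18 = 7.67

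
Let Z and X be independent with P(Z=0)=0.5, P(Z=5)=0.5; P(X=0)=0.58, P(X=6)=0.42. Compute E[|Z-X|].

E[|Z-X|] = Σ_z Σ_x |z-x| · P(Z=z)P(X=x)
 = 0·0.29 + 6·0.21 + 5·0.29 + 1·0.21
 = 0 + 1.26 + 1.45 + 0.21
 = 2.92

2.92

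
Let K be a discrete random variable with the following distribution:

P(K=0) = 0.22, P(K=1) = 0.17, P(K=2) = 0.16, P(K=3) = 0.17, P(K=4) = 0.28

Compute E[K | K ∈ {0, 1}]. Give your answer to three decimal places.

P(K ∈ {0, 1}) = 0.22 + 0.17 = 0.39.
E[K | K ∈ {0, 1}] = [0·0.22 + 1·0.17] / 0.39
 = 0.17 / 0.39
 = 17/39

0.436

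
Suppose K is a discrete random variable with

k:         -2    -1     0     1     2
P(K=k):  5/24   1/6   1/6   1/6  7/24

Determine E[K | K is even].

P(K is even) = 5/24 + 1/6 + 7/24 = 2/3.
E[K | K is even] = [(-2)·5/24 + 0·1/6 + 2·7/24] / (2/3)
 = 1/6 / (2/3)
 = 1/4

0.25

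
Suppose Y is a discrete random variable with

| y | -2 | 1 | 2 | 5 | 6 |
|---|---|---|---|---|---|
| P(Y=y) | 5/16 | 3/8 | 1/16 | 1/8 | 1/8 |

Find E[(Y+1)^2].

E[(Y+1)^2] = Σ (y+1)^2·P(Y=y)
 = 1·5/16 + 4·3/8 + 9·1/16 + 36·1/8 + 49·1/8
 = 5/16 + 3/2 + 9/16 + 9/2 + 49/8
 = 13

13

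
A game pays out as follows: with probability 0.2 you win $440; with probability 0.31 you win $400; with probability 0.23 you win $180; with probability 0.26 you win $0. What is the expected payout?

E[payout] = 440·0.2 + 400·0.31 + 180·0.23 + 0·0.26
 = 88 + 124 + 41.4 + 0
 = 253.4

253.4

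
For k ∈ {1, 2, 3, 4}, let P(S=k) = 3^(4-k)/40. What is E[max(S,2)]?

2.125

E[max(S,2)] = Σ max(s,2)·P(S=s)
 = 2·27/40 + 2·9/40 + 3·3/40 + 4·1/40
 = 27/20 + 9/20 + 9/40 + 1/10
 = 17/8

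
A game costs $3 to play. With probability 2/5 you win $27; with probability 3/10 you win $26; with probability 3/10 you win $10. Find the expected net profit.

18.6

E[payout] = 27·2/5 + 26·3/10 + 10·3/10
 = 54/5 + 39/5 + 3
 = 108/5
Net = 108/5 - 3 = 93/5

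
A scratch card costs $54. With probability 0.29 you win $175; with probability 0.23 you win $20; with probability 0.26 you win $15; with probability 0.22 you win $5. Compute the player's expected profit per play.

6.35

E[payout] = 175·0.29 + 20·0.23 + 15·0.26 + 5·0.22
 = 50.75 + 4.6 + 3.9 + 1.1
 = 60.35
Net = 60.35 - 54 = 6.35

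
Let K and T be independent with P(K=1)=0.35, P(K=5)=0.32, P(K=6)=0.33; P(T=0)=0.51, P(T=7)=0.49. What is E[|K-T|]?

E[|K-T|] = Σ_k Σ_t |k-t| · P(K=k)P(T=t)
 = 1·0.1785 + 6·0.1715 + 5·0.1632 + 2·0.1568 + 6·0.1683 + 1·0.1617
 = 0.1785 + 1.029 + 0.816 + 0.3136 + 1.0098 + 0.1617
 = 3.5086

3.5086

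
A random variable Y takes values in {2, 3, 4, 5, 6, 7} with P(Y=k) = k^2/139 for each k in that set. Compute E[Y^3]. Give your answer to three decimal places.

208.683

E[Y^3] = Σ y^3·P(Y=y)
 = 8·4/139 + 27·9/139 + 64·16/139 + 125·25/139 + 216·36/139 + 343·49/139
 = 32/139 + 243/139 + 1024/139 + 3125/139 + 7776/139 + 16807/139
 = 29007/139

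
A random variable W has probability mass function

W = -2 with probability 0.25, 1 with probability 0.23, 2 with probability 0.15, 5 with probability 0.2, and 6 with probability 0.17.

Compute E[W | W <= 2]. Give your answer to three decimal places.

0.048

P(W <= 2) = 0.25 + 0.23 + 0.15 = 0.63.
E[W | W <= 2] = [(-2)·0.25 + 1·0.23 + 2·0.15] / 0.63
 = 0.03 / 0.63
 = 1/21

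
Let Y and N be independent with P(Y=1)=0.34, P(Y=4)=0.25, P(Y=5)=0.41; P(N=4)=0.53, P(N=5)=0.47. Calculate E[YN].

15.1533

E[YN] = Σ_y Σ_n yn · P(Y=y)P(N=n)
 = 4·0.1802 + 5·0.1598 + 16·0.1325 + 20·0.1175 + 20·0.2173 + 25·0.1927
 = 0.7208 + 0.799 + 2.12 + 2.35 + 4.346 + 4.8175
 = 15.1533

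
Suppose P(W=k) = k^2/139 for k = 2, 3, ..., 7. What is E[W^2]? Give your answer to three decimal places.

33.633

E[W^2] = Σ w^2·P(W=w)
 = 4·4/139 + 9·9/139 + 16·16/139 + 25·25/139 + 36·36/139 + 49·49/139
 = 16/139 + 81/139 + 256/139 + 625/139 + 1296/139 + 2401/139
 = 4675/139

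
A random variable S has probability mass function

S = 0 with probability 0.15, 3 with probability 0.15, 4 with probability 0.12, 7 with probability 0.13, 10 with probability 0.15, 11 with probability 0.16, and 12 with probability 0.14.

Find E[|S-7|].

3.8

E[|S-7|] = Σ |s-7|·P(S=s)
 = 7·0.15 + 4·0.15 + 3·0.12 + 0·0.13 + 3·0.15 + 4·0.16 + 5·0.14
 = 1.05 + 0.6 + 0.36 + 0 + 0.45 + 0.64 + 0.7
 = 3.8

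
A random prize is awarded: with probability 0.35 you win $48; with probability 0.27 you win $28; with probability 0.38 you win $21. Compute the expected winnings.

32.34

E[payout] = 48·0.35 + 28·0.27 + 21·0.38
 = 16.8 + 7.56 + 7.98
 = 32.34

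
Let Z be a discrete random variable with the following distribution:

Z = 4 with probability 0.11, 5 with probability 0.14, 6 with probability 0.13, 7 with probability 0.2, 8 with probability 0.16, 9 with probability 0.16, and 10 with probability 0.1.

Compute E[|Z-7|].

1.52

E[|Z-7|] = Σ |z-7|·P(Z=z)
 = 3·0.11 + 2·0.14 + 1·0.13 + 0·0.2 + 1·0.16 + 2·0.16 + 3·0.1
 = 0.33 + 0.28 + 0.13 + 0 + 0.16 + 0.32 + 0.3
 = 1.52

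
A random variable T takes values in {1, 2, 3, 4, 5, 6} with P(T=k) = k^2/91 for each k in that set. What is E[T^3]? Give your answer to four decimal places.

134.0769

E[T^3] = Σ t^3·P(T=t)
 = 1·1/91 + 8·4/91 + 27·9/91 + 64·16/91 + 125·25/91 + 216·36/91
 = 1/91 + 32/91 + 243/91 + 1024/91 + 3125/91 + 7776/91
 = 1743/13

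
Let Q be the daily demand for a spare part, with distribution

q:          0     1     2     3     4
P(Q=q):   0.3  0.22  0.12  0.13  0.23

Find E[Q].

E[Q] = Σ q·P(Q=q)
 = 0·0.3 + 1·0.22 + 2·0.12 + 3·0.13 + 4·0.23
 = 0 + 0.22 + 0.24 + 0.39 + 0.92
 = 1.77

1.77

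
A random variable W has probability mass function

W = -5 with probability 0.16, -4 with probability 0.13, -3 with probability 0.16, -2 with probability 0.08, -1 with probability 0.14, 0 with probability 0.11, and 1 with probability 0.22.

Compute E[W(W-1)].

10.08

E[W(W-1)] = Σ w(w-1)·P(W=w)
 = 30·0.16 + 20·0.13 + 12·0.16 + 6·0.08 + 2·0.14 + 0·0.11 + 0·0.22
 = 4.8 + 2.6 + 1.92 + 0.48 + 0.28 + 0 + 0
 = 10.08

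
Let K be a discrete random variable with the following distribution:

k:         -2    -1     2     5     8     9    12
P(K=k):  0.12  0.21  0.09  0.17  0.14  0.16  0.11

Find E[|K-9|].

E[|K-9|] = Σ |k-9|·P(K=k)
 = 11·0.12 + 10·0.21 + 7·0.09 + 4·0.17 + 1·0.14 + 0·0.16 + 3·0.11
 = 1.32 + 2.1 + 0.63 + 0.68 + 0.14 + 0 + 0.33
 = 5.2

5.2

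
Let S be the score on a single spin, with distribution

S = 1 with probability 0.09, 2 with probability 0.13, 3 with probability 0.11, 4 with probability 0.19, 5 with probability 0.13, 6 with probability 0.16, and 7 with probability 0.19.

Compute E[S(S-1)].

E[S(S-1)] = Σ s(s-1)·P(S=s)
 = 0·0.09 + 2·0.13 + 6·0.11 + 12·0.19 + 20·0.13 + 30·0.16 + 42·0.19
 = 0 + 0.26 + 0.66 + 2.28 + 2.6 + 4.8 + 7.98
 = 18.58

18.58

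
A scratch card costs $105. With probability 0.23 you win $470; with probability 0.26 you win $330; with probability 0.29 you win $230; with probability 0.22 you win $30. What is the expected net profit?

E[payout] = 470·0.23 + 330·0.26 + 230·0.29 + 30·0.22
 = 108.1 + 85.8 + 66.7 + 6.6
 = 267.2
Net = 267.2 - 105 = 162.2

162.2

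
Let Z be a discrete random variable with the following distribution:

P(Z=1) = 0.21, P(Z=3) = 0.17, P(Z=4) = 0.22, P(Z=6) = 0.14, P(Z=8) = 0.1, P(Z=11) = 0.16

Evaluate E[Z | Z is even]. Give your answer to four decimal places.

P(Z is even) = 0.22 + 0.14 + 0.1 = 0.46.
E[Z | Z is even] = [4·0.22 + 6·0.14 + 8·0.1] / 0.46
 = 2.52 / 0.46
 = 126/23

5.4783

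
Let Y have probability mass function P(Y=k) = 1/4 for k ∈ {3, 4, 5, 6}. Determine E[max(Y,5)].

E[max(Y,5)] = Σ max(y,5)·P(Y=y)
 = 5·1/4 + 5·1/4 + 5·1/4 + 6·1/4
 = 5/4 + 5/4 + 5/4 + 3/2
 = 21/4

5.25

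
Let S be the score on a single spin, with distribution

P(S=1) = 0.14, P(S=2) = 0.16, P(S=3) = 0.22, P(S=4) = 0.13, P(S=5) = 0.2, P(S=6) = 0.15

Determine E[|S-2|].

1.82

E[|S-2|] = Σ |s-2|·P(S=s)
 = 1·0.14 + 0·0.16 + 1·0.22 + 2·0.13 + 3·0.2 + 4·0.15
 = 0.14 + 0 + 0.22 + 0.26 + 0.6 + 0.6
 = 1.82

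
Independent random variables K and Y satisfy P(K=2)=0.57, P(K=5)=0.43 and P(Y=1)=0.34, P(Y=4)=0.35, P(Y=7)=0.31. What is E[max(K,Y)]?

E[max(K,Y)] = Σ_k Σ_y max(k,y) · P(K=k)P(Y=y)
 = 2·0.1938 + 4·0.1995 + 7·0.1767 + 5·0.1462 + 5·0.1505 + 7·0.1333
 = 0.3876 + 0.798 + 1.2369 + 0.731 + 0.7525 + 0.9331
 = 4.8391

4.8391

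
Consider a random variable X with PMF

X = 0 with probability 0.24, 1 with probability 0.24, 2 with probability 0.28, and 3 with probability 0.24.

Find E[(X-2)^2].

E[(X-2)^2] = Σ (x-2)^2·P(X=x)
 = 4·0.24 + 1·0.24 + 0·0.28 + 1·0.24
 = 0.96 + 0.24 + 0 + 0.24
 = 1.44

1.44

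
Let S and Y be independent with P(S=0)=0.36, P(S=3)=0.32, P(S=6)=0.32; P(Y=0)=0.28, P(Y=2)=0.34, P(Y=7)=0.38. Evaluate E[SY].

E[SY] = Σ_s Σ_y sy · P(S=s)P(Y=y)
 = 0·0.1008 + 0·0.1224 + 0·0.1368 + 0·0.0896 + 6·0.1088 + 21·0.1216 + 0·0.0896 + 12·0.1088 + 42·0.1216
 = 0 + 0 + 0 + 0 + 0.6528 + 2.5536 + 0 + 1.3056 + 5.1072
 = 9.6192

9.6192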